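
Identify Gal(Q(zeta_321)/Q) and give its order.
|Gal(Q(zeta_321)/Q)| = phi(321) = 212; group ≅ (Z/321Z)^* ≅ Z/2Z × Z/106Z

The n-th cyclotomic polynomial Φ_321(x) is the minimal polynomial of zeta_321 over Q and has degree phi(321) = 212. So Q(zeta_321) is a degree-212 Galois extension with Galois group (Z/321Z)^*. By CRT, (Z/321Z)^* ≅ (Z/3Z)^* × (Z/107Z)^*. Each prime-power unit group is (Z/3Z)^* ≅ Z/2Z; (Z/107Z)^* ≅ Z/106Z. Hence Gal(Q(zeta_321)/Q) ≅ Z/2Z × Z/106Z.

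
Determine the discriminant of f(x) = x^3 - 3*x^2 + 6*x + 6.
Δ = -2808

For x^3 + a x^2 + b x + c the discriminant is Δ = 18 a b c - 4 a^3 c + a^2 b^2 - 4 b^3 - 27 c^2.
Plug a = -3, b = 6, c = 6:
  18*(-3)*(6)*(6) - 4*(-3)^3*(6) + (-3)^2*(6)^2 - 4*(6)^3 - 27*(6)^2
  = -1944 + (648) + 324 + (-864) + (-972)
  = -2808.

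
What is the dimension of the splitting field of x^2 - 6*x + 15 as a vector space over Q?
[K:Q] = 2

The discriminant of x^2 + (-6)*x + (15) is b^2 - 4c = 36 - (60) = -24. Since -24 is not a perfect square in Q, the polynomial is irreducible over Q. Its two roots generate a degree-2 extension, so [K:Q] = 2.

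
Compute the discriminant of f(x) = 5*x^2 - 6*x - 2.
Δ = 76

For a quadratic a x^2 + b x + c the discriminant is Δ = b^2 - 4ac = (-6)^2 - 4*(5)*(-2) = 36 - (-40) = 76.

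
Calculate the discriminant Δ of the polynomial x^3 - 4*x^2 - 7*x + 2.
Δ = 3568

For x^3 + a x^2 + b x + c the discriminant is Δ = 18 a b c - 4 a^3 c + a^2 b^2 - 4 b^3 - 27 c^2.
Plug a = -4, b = -7, c = 2:
  18*(-4)*(-7)*(2) - 4*(-4)^3*(2) + (-4)^2*(-7)^2 - 4*(-7)^3 - 27*(2)^2
  = 1008 + (512) + 784 + (1372) + (-108)
  = 3568.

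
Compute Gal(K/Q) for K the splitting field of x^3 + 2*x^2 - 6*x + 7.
Gal(K/Q) = S_3 (symmetric group of order 6)

Compute the discriminant of x^3 + (2)*x^2 + (-6)*x + (7): Δ = -2051. Since Δ is not a rational square, the Galois group is not contained in A_3; it must be the full S_3 (irreducibility of the cubic rules out anything smaller).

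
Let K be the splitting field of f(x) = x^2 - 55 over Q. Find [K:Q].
[K:Q] = 2

The polynomial x^2 - 55 is irreducible over Q since 55 is not a perfect square. Its splitting field is Q(sqrt(55)), which has degree 2 over Q.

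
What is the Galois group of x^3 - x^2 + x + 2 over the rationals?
Gal(K/Q) = S_3 (symmetric group of order 6)

Compute the discriminant of x^3 + (-1)*x^2 + (1)*x + (2): Δ = -139. Since Δ is not a rational square, the Galois group is not contained in A_3; it must be the full S_3 (irreducibility of the cubic rules out anything smaller).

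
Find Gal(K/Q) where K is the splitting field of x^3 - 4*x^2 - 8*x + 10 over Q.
Gal(K/Q) = S_3 (symmetric group of order 6)

Compute the discriminant of x^3 + (-4)*x^2 + (-8)*x + (10): Δ = 8692. Since Δ is not a rational square, the Galois group is not contained in A_3; it must be the full S_3 (irreducibility of the cubic rules out anything smaller).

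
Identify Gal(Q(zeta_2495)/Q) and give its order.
|Gal(Q(zeta_2495)/Q)| = phi(2495) = 1992; group ≅ (Z/2495Z)^* ≅ Z/4Z × Z/498Z

The n-th cyclotomic polynomial Φ_2495(x) is the minimal polynomial of zeta_2495 over Q and has degree phi(2495) = 1992. So Q(zeta_2495) is a degree-1992 Galois extension with Galois group (Z/2495Z)^*. By CRT, (Z/2495Z)^* ≅ (Z/5Z)^* × (Z/499Z)^*. Each prime-power unit group is (Z/5Z)^* ≅ Z/4Z; (Z/499Z)^* ≅ Z/498Z. Hence Gal(Q(zeta_2495)/Q) ≅ Z/4Z × Z/498Z.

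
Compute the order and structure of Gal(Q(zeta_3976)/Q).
|Gal(Q(zeta_3976)/Q)| = phi(3976) = 1680; group ≅ (Z/3976Z)^* ≅ Z/2Z × Z/2Z × Z/6Z × Z/70Z

The n-th cyclotomic polynomial Φ_3976(x) is the minimal polynomial of zeta_3976 over Q and has degree phi(3976) = 1680. So Q(zeta_3976) is a degree-1680 Galois extension with Galois group (Z/3976Z)^*. By CRT, (Z/3976Z)^* ≅ (Z/8Z)^* × (Z/7Z)^* × (Z/71Z)^*. Each prime-power unit group is (Z/8Z)^* ≅ Z/2Z × Z/2Z; (Z/7Z)^* ≅ Z/6Z; (Z/71Z)^* ≅ Z/70Z. Hence Gal(Q(zeta_3976)/Q) ≅ Z/2Z × Z/2Z × Z/6Z × Z/70Z.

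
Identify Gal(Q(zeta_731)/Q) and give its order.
|Gal(Q(zeta_731)/Q)| = phi(731) = 672; group ≅ (Z/731Z)^* ≅ Z/16Z × Z/42Z

The n-th cyclotomic polynomial Φ_731(x) is the minimal polynomial of zeta_731 over Q and has degree phi(731) = 672. So Q(zeta_731) is a degree-672 Galois extension with Galois group (Z/731Z)^*. By CRT, (Z/731Z)^* ≅ (Z/17Z)^* × (Z/43Z)^*. Each prime-power unit group is (Z/17Z)^* ≅ Z/16Z; (Z/43Z)^* ≅ Z/42Z. Hence Gal(Q(zeta_731)/Q) ≅ Z/16Z × Z/42Z.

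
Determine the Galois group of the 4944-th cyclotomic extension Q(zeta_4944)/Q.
|Gal(Q(zeta_4944)/Q)| = phi(4944) = 1632; group ≅ (Z/4944Z)^* ≅ Z/2Z × Z/2Z × Z/4Z × Z/102Z

The n-th cyclotomic polynomial Φ_4944(x) is the minimal polynomial of zeta_4944 over Q and has degree phi(4944) = 1632. So Q(zeta_4944) is a degree-1632 Galois extension with Galois group (Z/4944Z)^*. By CRT, (Z/4944Z)^* ≅ (Z/16Z)^* × (Z/3Z)^* × (Z/103Z)^*. Each prime-power unit group is (Z/16Z)^* ≅ Z/2Z × Z/4Z; (Z/3Z)^* ≅ Z/2Z; (Z/103Z)^* ≅ Z/102Z. Hence Gal(Q(zeta_4944)/Q) ≅ Z/2Z × Z/2Z × Z/4Z × Z/102Z.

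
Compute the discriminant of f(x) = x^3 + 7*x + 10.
Δ = -4072

For a depressed cubic x^3 + p x + q the discriminant is Δ = -4 p^3 - 27 q^2 = -4*(7)^3 - 27*(10)^2 = -1372 - 2700 = -4072.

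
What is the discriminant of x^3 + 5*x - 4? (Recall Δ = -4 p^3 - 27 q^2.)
Δ = -932

For a depressed cubic x^3 + p x + q the discriminant is Δ = -4 p^3 - 27 q^2 = -4*(5)^3 - 27*(-4)^2 = -500 - 432 = -932.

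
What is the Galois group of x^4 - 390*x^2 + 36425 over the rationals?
Gal(K/Q) = V_4 (Klein four-group, Z/2Z × Z/2Z)

f factors as (x^2 - 155)(x^2 - 235), so the splitting field is K = Q(sqrt(155), sqrt(235)). The elements 155, 235, 36425 are all non-squares in Q, so sqrt(155) and sqrt(235) generate independent quadratic extensions. Thus [K:Q] = 4 and Gal(K/Q) is generated by the two order-2 automorphisms sqrt(155) ↦ -sqrt(155) and sqrt(235) ↦ -sqrt(235), giving V_4.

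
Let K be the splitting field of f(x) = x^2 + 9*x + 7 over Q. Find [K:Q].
[K:Q] = 2

The discriminant of x^2 + (9)*x + (7) is b^2 - 4c = 81 - (28) = 53. Since 53 is not a perfect square in Q, the polynomial is irreducible over Q. Its two roots generate a degree-2 extension, so [K:Q] = 2.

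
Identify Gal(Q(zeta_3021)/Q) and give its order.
|Gal(Q(zeta_3021)/Q)| = phi(3021) = 1872; group ≅ (Z/3021Z)^* ≅ Z/2Z × Z/18Z × Z/52Z

The n-th cyclotomic polynomial Φ_3021(x) is the minimal polynomial of zeta_3021 over Q and has degree phi(3021) = 1872. So Q(zeta_3021) is a degree-1872 Galois extension with Galois group (Z/3021Z)^*. By CRT, (Z/3021Z)^* ≅ (Z/3Z)^* × (Z/19Z)^* × (Z/53Z)^*. Each prime-power unit group is (Z/3Z)^* ≅ Z/2Z; (Z/19Z)^* ≅ Z/18Z; (Z/53Z)^* ≅ Z/52Z. Hence Gal(Q(zeta_3021)/Q) ≅ Z/2Z × Z/18Z × Z/52Z.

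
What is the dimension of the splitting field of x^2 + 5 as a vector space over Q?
[K:Q] = 2

The discriminant of x^2 + (0)*x + (5) is b^2 - 4c = 0 - (20) = -20. Since -20 is not a perfect square in Q, the polynomial is irreducible over Q. Its two roots generate a degree-2 extension, so [K:Q] = 2.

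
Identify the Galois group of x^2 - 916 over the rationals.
Gal(K/Q) = Z/2Z (cyclic of order 2)

x^2 - 916 is irreducible over Q since 916 is not a rational square. The splitting field Q(sqrt(916)) has degree 2 over Q, and its unique nontrivial automorphism is sqrt(916) ↦ -sqrt(916). Hence Gal(Q(sqrt(916))/Q) = Z/2Z.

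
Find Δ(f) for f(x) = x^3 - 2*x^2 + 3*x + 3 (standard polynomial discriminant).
Δ = -543

For x^3 + a x^2 + b x + c the discriminant is Δ = 18 a b c - 4 a^3 c + a^2 b^2 - 4 b^3 - 27 c^2.
Plug a = -2, b = 3, c = 3:
  18*(-2)*(3)*(3) - 4*(-2)^3*(3) + (-2)^2*(3)^2 - 4*(3)^3 - 27*(3)^2
  = -324 + (96) + 36 + (-108) + (-243)
  = -543.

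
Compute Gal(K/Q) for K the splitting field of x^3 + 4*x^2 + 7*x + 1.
Gal(K/Q) = S_3 (symmetric group of order 6)

Compute the discriminant of x^3 + (4)*x^2 + (7)*x + (1): Δ = -367. Since Δ is not a rational square, the Galois group is not contained in A_3; it must be the full S_3 (irreducibility of the cubic rules out anything smaller).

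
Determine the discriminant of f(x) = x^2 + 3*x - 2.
Δ = 17

For a quadratic a x^2 + b x + c the discriminant is Δ = b^2 - 4ac = (3)^2 - 4*(1)*(-2) = 9 - (-8) = 17.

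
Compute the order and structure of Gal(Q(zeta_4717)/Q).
|Gal(Q(zeta_4717)/Q)| = phi(4717) = 4576; group ≅ (Z/4717Z)^* ≅ Z/52Z × Z/88Z

The n-th cyclotomic polynomial Φ_4717(x) is the minimal polynomial of zeta_4717 over Q and has degree phi(4717) = 4576. So Q(zeta_4717) is a degree-4576 Galois extension with Galois group (Z/4717Z)^*. By CRT, (Z/4717Z)^* ≅ (Z/53Z)^* × (Z/89Z)^*. Each prime-power unit group is (Z/53Z)^* ≅ Z/52Z; (Z/89Z)^* ≅ Z/88Z. Hence Gal(Q(zeta_4717)/Q) ≅ Z/52Z × Z/88Z.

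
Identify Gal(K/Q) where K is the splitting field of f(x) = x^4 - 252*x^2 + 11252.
Gal(K/Q) = V_4 (Klein four-group, Z/2Z × Z/2Z)

f factors as (x^2 - 194)(x^2 - 58), so the splitting field is K = Q(sqrt(194), sqrt(58)). The elements 194, 58, 11252 are all non-squares in Q, so sqrt(194) and sqrt(58) generate independent quadratic extensions. Thus [K:Q] = 4 and Gal(K/Q) is generated by the two order-2 automorphisms sqrt(194) ↦ -sqrt(194) and sqrt(58) ↦ -sqrt(58), giving V_4.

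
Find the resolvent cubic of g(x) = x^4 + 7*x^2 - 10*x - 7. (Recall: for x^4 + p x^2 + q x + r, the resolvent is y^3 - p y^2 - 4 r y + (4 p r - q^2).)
h(y) = y^3 - 7*y^2 + 28*y - 296

Identify coefficients: p = 7, q = -10, r = -7.
Plug into h(y) = y^3 - p y^2 - 4 r y + (4 p r - q^2):
  h(y) = y^3 - (7) y^2 - 4*(-7) y + (4*(7)*(-7) - (-10)^2)
       = y^3 + (-7) y^2 + (28) y + (-296).
Simplifying: h(y) = y^3 - 7*y^2 + 28*y - 296.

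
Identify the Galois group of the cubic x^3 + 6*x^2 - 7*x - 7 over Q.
Gal(K/Q) = S_3 (symmetric group of order 6)

Compute the discriminant of x^3 + (6)*x^2 + (-7)*x + (-7): Δ = 13153. Since Δ is not a rational square, the Galois group is not contained in A_3; it must be the full S_3 (irreducibility of the cubic rules out anything smaller).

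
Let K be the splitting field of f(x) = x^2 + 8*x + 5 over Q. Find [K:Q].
[K:Q] = 2

The discriminant of x^2 + (8)*x + (5) is b^2 - 4c = 64 - (20) = 44. Since 44 is not a perfect square in Q, the polynomial is irreducible over Q. Its two roots generate a degree-2 extension, so [K:Q] = 2.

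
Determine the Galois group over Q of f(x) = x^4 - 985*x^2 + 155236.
Gal(K/Q) = Z/2Z (cyclic of order 2)

f factors as (x^2 - 197)(x^2 - 788), so the splitting field is K = Q(sqrt(197), sqrt(788)). The squarefree part of 197 is 197 and the squarefree part of 788 is also 197, so sqrt(197) and sqrt(788) are both rational multiples of sqrt(197). Hence Q(sqrt(197)) = Q(sqrt(788)) = Q(sqrt(197)), and the splitting field collapses to a single degree-2 extension with Galois group Z/2Z.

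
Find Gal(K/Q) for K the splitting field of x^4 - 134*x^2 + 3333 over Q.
Gal(K/Q) = V_4 (Klein four-group, Z/2Z × Z/2Z)

f factors as (x^2 - 33)(x^2 - 101), so the splitting field is K = Q(sqrt(33), sqrt(101)). The elements 33, 101, 3333 are all non-squares in Q, so sqrt(33) and sqrt(101) generate independent quadratic extensions. Thus [K:Q] = 4 and Gal(K/Q) is generated by the two order-2 automorphisms sqrt(33) ↦ -sqrt(33) and sqrt(101) ↦ -sqrt(101), giving V_4.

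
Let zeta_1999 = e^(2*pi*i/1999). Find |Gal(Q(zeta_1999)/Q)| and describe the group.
|Gal(Q(zeta_1999)/Q)| = phi(1999) = 1998; group ≅ (Z/1999Z)^* ≅ Z/1998Z

The n-th cyclotomic polynomial Φ_1999(x) is the minimal polynomial of zeta_1999 over Q and has degree phi(1999) = 1998. So Q(zeta_1999) is a degree-1998 Galois extension with Galois group (Z/1999Z)^*. (Z/1999Z)^* is cyclic since 1999 is an odd prime power (or 4). Hence Gal(Q(zeta_1999)/Q) ≅ Z/1998Z.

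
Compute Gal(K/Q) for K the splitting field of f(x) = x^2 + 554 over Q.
Gal(K/Q) = Z/2Z (cyclic of order 2)

x^2 + 554 is irreducible over Q since -554 is not a rational square. The splitting field Q(sqrt(-554)) has degree 2 over Q, and its unique nontrivial automorphism is sqrt(-554) ↦ -sqrt(-554). Hence Gal(Q(sqrt(-554))/Q) = Z/2Z.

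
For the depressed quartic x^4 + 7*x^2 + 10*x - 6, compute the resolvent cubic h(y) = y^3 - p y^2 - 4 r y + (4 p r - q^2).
h(y) = y^3 - 7*y^2 + 24*y - 268

Identify coefficients: p = 7, q = 10, r = -6.
Plug into h(y) = y^3 - p y^2 - 4 r y + (4 p r - q^2):
  h(y) = y^3 - (7) y^2 - 4*(-6) y + (4*(7)*(-6) - (10)^2)
       = y^3 + (-7) y^2 + (24) y + (-268).
Simplifying: h(y) = y^3 - 7*y^2 + 24*y - 268.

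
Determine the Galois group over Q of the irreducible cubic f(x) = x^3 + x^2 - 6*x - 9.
Gal(K/Q) = S_3 (symmetric group of order 6)

Compute the discriminant of x^3 + (1)*x^2 + (-6)*x + (-9): Δ = -279. Since Δ is not a rational square, the Galois group is not contained in A_3; it must be the full S_3 (irreducibility of the cubic rules out anything smaller).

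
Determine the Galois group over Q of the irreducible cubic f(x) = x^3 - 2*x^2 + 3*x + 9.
Gal(K/Q) = S_3 (symmetric group of order 6)

Compute the discriminant of x^3 + (-2)*x^2 + (3)*x + (9): Δ = -2943. Since Δ is not a rational square, the Galois group is not contained in A_3; it must be the full S_3 (irreducibility of the cubic rules out anything smaller).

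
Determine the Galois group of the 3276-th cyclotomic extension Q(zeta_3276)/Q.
|Gal(Q(zeta_3276)/Q)| = phi(3276) = 864; group ≅ (Z/3276Z)^* ≅ Z/2Z × Z/6Z × Z/6Z × Z/12Z

The n-th cyclotomic polynomial Φ_3276(x) is the minimal polynomial of zeta_3276 over Q and has degree phi(3276) = 864. So Q(zeta_3276) is a degree-864 Galois extension with Galois group (Z/3276Z)^*. By CRT, (Z/3276Z)^* ≅ (Z/4Z)^* × (Z/9Z)^* × (Z/7Z)^* × (Z/13Z)^*. Each prime-power unit group is (Z/4Z)^* ≅ Z/2Z; (Z/9Z)^* ≅ Z/6Z; (Z/7Z)^* ≅ Z/6Z; (Z/13Z)^* ≅ Z/12Z. Hence Gal(Q(zeta_3276)/Q) ≅ Z/2Z × Z/6Z × Z/6Z × Z/12Z.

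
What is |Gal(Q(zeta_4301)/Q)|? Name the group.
|Gal(Q(zeta_4301)/Q)| = phi(4301) = 3520; group ≅ (Z/4301Z)^* ≅ Z/10Z × Z/16Z × Z/22Z

The n-th cyclotomic polynomial Φ_4301(x) is the minimal polynomial of zeta_4301 over Q and has degree phi(4301) = 3520. So Q(zeta_4301) is a degree-3520 Galois extension with Galois group (Z/4301Z)^*. By CRT, (Z/4301Z)^* ≅ (Z/11Z)^* × (Z/17Z)^* × (Z/23Z)^*. Each prime-power unit group is (Z/11Z)^* ≅ Z/10Z; (Z/17Z)^* ≅ Z/16Z; (Z/23Z)^* ≅ Z/22Z. Hence Gal(Q(zeta_4301)/Q) ≅ Z/10Z × Z/16Z × Z/22Z.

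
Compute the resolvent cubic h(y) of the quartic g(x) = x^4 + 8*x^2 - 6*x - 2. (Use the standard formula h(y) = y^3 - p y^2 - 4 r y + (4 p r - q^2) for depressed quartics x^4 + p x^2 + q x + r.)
h(y) = y^3 - 8*y^2 + 8*y - 100

Identify coefficients: p = 8, q = -6, r = -2.
Plug into h(y) = y^3 - p y^2 - 4 r y + (4 p r - q^2):
  h(y) = y^3 - (8) y^2 - 4*(-2) y + (4*(8)*(-2) - (-6)^2)
       = y^3 + (-8) y^2 + (8) y + (-100).
Simplifying: h(y) = y^3 - 8*y^2 + 8*y - 100.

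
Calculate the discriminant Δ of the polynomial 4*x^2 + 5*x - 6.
Δ = 121

For a quadratic a x^2 + b x + c the discriminant is Δ = b^2 - 4ac = (5)^2 - 4*(4)*(-6) = 25 - (-96) = 121.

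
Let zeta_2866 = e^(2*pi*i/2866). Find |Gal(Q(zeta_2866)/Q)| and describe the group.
|Gal(Q(zeta_2866)/Q)| = phi(2866) = 1432; group ≅ (Z/2866Z)^* ≅ Z/1432Z

The n-th cyclotomic polynomial Φ_2866(x) is the minimal polynomial of zeta_2866 over Q and has degree phi(2866) = 1432. So Q(zeta_2866) is a degree-1432 Galois extension with Galois group (Z/2866Z)^*. By CRT, (Z/2866Z)^* ≅ (Z/2Z)^* × (Z/1433Z)^*. Each prime-power unit group is (Z/2Z)^* ≅ trivial group (order 1); (Z/1433Z)^* ≅ Z/1432Z. Hence Gal(Q(zeta_2866)/Q) ≅ Z/1432Z.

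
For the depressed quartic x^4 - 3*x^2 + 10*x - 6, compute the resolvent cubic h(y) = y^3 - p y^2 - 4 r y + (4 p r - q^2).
h(y) = y^3 + 3*y^2 + 24*y - 28

Identify coefficients: p = -3, q = 10, r = -6.
Plug into h(y) = y^3 - p y^2 - 4 r y + (4 p r - q^2):
  h(y) = y^3 - (-3) y^2 - 4*(-6) y + (4*(-3)*(-6) - (10)^2)
       = y^3 + (3) y^2 + (24) y + (-28).
Simplifying: h(y) = y^3 + 3*y^2 + 24*y - 28.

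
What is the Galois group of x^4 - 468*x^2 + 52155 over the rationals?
Gal(K/Q) = V_4 (Klein four-group, Z/2Z × Z/2Z)

f factors as (x^2 - 183)(x^2 - 285), so the splitting field is K = Q(sqrt(183), sqrt(285)). The elements 183, 285, 52155 are all non-squares in Q, so sqrt(183) and sqrt(285) generate independent quadratic extensions. Thus [K:Q] = 4 and Gal(K/Q) is generated by the two order-2 automorphisms sqrt(183) ↦ -sqrt(183) and sqrt(285) ↦ -sqrt(285), giving V_4.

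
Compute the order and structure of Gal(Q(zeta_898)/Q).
|Gal(Q(zeta_898)/Q)| = phi(898) = 448; group ≅ (Z/898Z)^* ≅ Z/448Z

The n-th cyclotomic polynomial Φ_898(x) is the minimal polynomial of zeta_898 over Q and has degree phi(898) = 448. So Q(zeta_898) is a degree-448 Galois extension with Galois group (Z/898Z)^*. By CRT, (Z/898Z)^* ≅ (Z/2Z)^* × (Z/449Z)^*. Each prime-power unit group is (Z/2Z)^* ≅ trivial group (order 1); (Z/449Z)^* ≅ Z/448Z. Hence Gal(Q(zeta_898)/Q) ≅ Z/448Z.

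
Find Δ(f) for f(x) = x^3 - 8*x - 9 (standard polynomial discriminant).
Δ = -139

For a depressed cubic x^3 + p x + q the discriminant is Δ = -4 p^3 - 27 q^2 = -4*(-8)^3 - 27*(-9)^2 = 2048 - 2187 = -139.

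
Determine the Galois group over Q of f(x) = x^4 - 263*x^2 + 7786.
Gal(K/Q) = V_4 (Klein four-group, Z/2Z × Z/2Z)

f factors as (x^2 - 34)(x^2 - 229), so the splitting field is K = Q(sqrt(34), sqrt(229)). The elements 34, 229, 7786 are all non-squares in Q, so sqrt(34) and sqrt(229) generate independent quadratic extensions. Thus [K:Q] = 4 and Gal(K/Q) is generated by the two order-2 automorphisms sqrt(34) ↦ -sqrt(34) and sqrt(229) ↦ -sqrt(229), giving V_4.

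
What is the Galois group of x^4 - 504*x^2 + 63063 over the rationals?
Gal(K/Q) = V_4 (Klein four-group, Z/2Z × Z/2Z)

f factors as (x^2 - 231)(x^2 - 273), so the splitting field is K = Q(sqrt(231), sqrt(273)). The elements 231, 273, 63063 are all non-squares in Q, so sqrt(231) and sqrt(273) generate independent quadratic extensions. Thus [K:Q] = 4 and Gal(K/Q) is generated by the two order-2 automorphisms sqrt(231) ↦ -sqrt(231) and sqrt(273) ↦ -sqrt(273), giving V_4.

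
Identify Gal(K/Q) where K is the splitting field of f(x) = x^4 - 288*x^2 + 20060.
Gal(K/Q) = V_4 (Klein four-group, Z/2Z × Z/2Z)

f factors as (x^2 - 118)(x^2 - 170), so the splitting field is K = Q(sqrt(118), sqrt(170)). The elements 118, 170, 20060 are all non-squares in Q, so sqrt(118) and sqrt(170) generate independent quadratic extensions. Thus [K:Q] = 4 and Gal(K/Q) is generated by the two order-2 automorphisms sqrt(118) ↦ -sqrt(118) and sqrt(170) ↦ -sqrt(170), giving V_4.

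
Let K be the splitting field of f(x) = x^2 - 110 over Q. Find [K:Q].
[K:Q] = 2

The polynomial x^2 - 110 is irreducible over Q since 110 is not a perfect square. Its splitting field is Q(sqrt(110)), which has degree 2 over Q.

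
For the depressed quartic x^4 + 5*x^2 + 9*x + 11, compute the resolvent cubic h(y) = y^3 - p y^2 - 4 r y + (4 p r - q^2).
h(y) = y^3 - 5*y^2 - 44*y + 139

Identify coefficients: p = 5, q = 9, r = 11.
Plug into h(y) = y^3 - p y^2 - 4 r y + (4 p r - q^2):
  h(y) = y^3 - (5) y^2 - 4*(11) y + (4*(5)*(11) - (9)^2)
       = y^3 + (-5) y^2 + (-44) y + (139).
Simplifying: h(y) = y^3 - 5*y^2 - 44*y + 139.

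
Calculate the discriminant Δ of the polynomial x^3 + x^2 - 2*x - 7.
Δ = -1007

For x^3 + a x^2 + b x + c the discriminant is Δ = 18 a b c - 4 a^3 c + a^2 b^2 - 4 b^3 - 27 c^2.
Plug a = 1, b = -2, c = -7:
  18*(1)*(-2)*(-7) - 4*(1)^3*(-7) + (1)^2*(-2)^2 - 4*(-2)^3 - 27*(-7)^2
  = 252 + (28) + 4 + (32) + (-1323)
  = -1007.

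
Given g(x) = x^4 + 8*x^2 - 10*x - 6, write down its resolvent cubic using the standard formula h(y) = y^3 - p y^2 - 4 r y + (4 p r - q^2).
h(y) = y^3 - 8*y^2 + 24*y - 292

Identify coefficients: p = 8, q = -10, r = -6.
Plug into h(y) = y^3 - p y^2 - 4 r y + (4 p r - q^2):
  h(y) = y^3 - (8) y^2 - 4*(-6) y + (4*(8)*(-6) - (-10)^2)
       = y^3 + (-8) y^2 + (24) y + (-292).
Simplifying: h(y) = y^3 - 8*y^2 + 24*y - 292.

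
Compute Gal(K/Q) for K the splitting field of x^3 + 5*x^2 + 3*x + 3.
Gal(K/Q) = S_3 (symmetric group of order 6)

Compute the discriminant of x^3 + (5)*x^2 + (3)*x + (3): Δ = -816. Since Δ is not a rational square, the Galois group is not contained in A_3; it must be the full S_3 (irreducibility of the cubic rules out anything smaller).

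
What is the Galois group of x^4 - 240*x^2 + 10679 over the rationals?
Gal(K/Q) = V_4 (Klein four-group, Z/2Z × Z/2Z)

f factors as (x^2 - 181)(x^2 - 59), so the splitting field is K = Q(sqrt(181), sqrt(59)). The elements 181, 59, 10679 are all non-squares in Q, so sqrt(181) and sqrt(59) generate independent quadratic extensions. Thus [K:Q] = 4 and Gal(K/Q) is generated by the two order-2 automorphisms sqrt(181) ↦ -sqrt(181) and sqrt(59) ↦ -sqrt(59), giving V_4.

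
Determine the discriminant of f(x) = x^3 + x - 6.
Δ = -976

For a depressed cubic x^3 + p x + q the discriminant is Δ = -4 p^3 - 27 q^2 = -4*(1)^3 - 27*(-6)^2 = -4 - 972 = -976.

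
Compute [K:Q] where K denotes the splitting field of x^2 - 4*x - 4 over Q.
[K:Q] = 2

The discriminant of x^2 + (-4)*x + (-4) is b^2 - 4c = 16 - (-16) = 32. Since 32 is not a perfect square in Q, the polynomial is irreducible over Q. Its two roots generate a degree-2 extension, so [K:Q] = 2.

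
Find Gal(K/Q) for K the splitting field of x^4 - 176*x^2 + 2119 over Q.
Gal(K/Q) = V_4 (Klein four-group, Z/2Z × Z/2Z)

f factors as (x^2 - 13)(x^2 - 163), so the splitting field is K = Q(sqrt(13), sqrt(163)). The elements 13, 163, 2119 are all non-squares in Q, so sqrt(13) and sqrt(163) generate independent quadratic extensions. Thus [K:Q] = 4 and Gal(K/Q) is generated by the two order-2 automorphisms sqrt(13) ↦ -sqrt(13) and sqrt(163) ↦ -sqrt(163), giving V_4.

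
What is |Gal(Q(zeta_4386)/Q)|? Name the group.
|Gal(Q(zeta_4386)/Q)| = phi(4386) = 1344; group ≅ (Z/4386Z)^* ≅ Z/2Z × Z/16Z × Z/42Z

The n-th cyclotomic polynomial Φ_4386(x) is the minimal polynomial of zeta_4386 over Q and has degree phi(4386) = 1344. So Q(zeta_4386) is a degree-1344 Galois extension with Galois group (Z/4386Z)^*. By CRT, (Z/4386Z)^* ≅ (Z/2Z)^* × (Z/3Z)^* × (Z/17Z)^* × (Z/43Z)^*. Each prime-power unit group is (Z/2Z)^* ≅ trivial group (order 1); (Z/3Z)^* ≅ Z/2Z; (Z/17Z)^* ≅ Z/16Z; (Z/43Z)^* ≅ Z/42Z. Hence Gal(Q(zeta_4386)/Q) ≅ Z/2Z × Z/16Z × Z/42Z.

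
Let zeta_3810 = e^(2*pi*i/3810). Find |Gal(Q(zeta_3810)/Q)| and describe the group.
|Gal(Q(zeta_3810)/Q)| = phi(3810) = 1008; group ≅ (Z/3810Z)^* ≅ Z/2Z × Z/4Z × Z/126Z

The n-th cyclotomic polynomial Φ_3810(x) is the minimal polynomial of zeta_3810 over Q and has degree phi(3810) = 1008. So Q(zeta_3810) is a degree-1008 Galois extension with Galois group (Z/3810Z)^*. By CRT, (Z/3810Z)^* ≅ (Z/2Z)^* × (Z/3Z)^* × (Z/5Z)^* × (Z/127Z)^*. Each prime-power unit group is (Z/2Z)^* ≅ trivial group (order 1); (Z/3Z)^* ≅ Z/2Z; (Z/5Z)^* ≅ Z/4Z; (Z/127Z)^* ≅ Z/126Z. Hence Gal(Q(zeta_3810)/Q) ≅ Z/2Z × Z/4Z × Z/126Z.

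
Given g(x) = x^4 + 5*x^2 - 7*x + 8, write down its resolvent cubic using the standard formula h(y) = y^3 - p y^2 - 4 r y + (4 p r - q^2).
h(y) = y^3 - 5*y^2 - 32*y + 111

Identify coefficients: p = 5, q = -7, r = 8.
Plug into h(y) = y^3 - p y^2 - 4 r y + (4 p r - q^2):
  h(y) = y^3 - (5) y^2 - 4*(8) y + (4*(5)*(8) - (-7)^2)
       = y^3 + (-5) y^2 + (-32) y + (111).
Simplifying: h(y) = y^3 - 5*y^2 - 32*y + 111.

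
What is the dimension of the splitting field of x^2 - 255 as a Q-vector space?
[K:Q] = 2

The polynomial x^2 - 255 is irreducible over Q since 255 is not a perfect square. Its splitting field is Q(sqrt(255)), which has degree 2 over Q.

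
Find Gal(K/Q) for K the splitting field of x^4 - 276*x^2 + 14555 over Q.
Gal(K/Q) = V_4 (Klein four-group, Z/2Z × Z/2Z)

f factors as (x^2 - 205)(x^2 - 71), so the splitting field is K = Q(sqrt(205), sqrt(71)). The elements 205, 71, 14555 are all non-squares in Q, so sqrt(205) and sqrt(71) generate independent quadratic extensions. Thus [K:Q] = 4 and Gal(K/Q) is generated by the two order-2 automorphisms sqrt(205) ↦ -sqrt(205) and sqrt(71) ↦ -sqrt(71), giving V_4.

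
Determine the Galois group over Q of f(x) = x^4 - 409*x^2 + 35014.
Gal(K/Q) = V_4 (Klein four-group, Z/2Z × Z/2Z)

f factors as (x^2 - 122)(x^2 - 287), so the splitting field is K = Q(sqrt(122), sqrt(287)). The elements 122, 287, 35014 are all non-squares in Q, so sqrt(122) and sqrt(287) generate independent quadratic extensions. Thus [K:Q] = 4 and Gal(K/Q) is generated by the two order-2 automorphisms sqrt(122) ↦ -sqrt(122) and sqrt(287) ↦ -sqrt(287), giving V_4.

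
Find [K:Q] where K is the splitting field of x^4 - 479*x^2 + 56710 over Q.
[K:Q] = 4

f factors as (x^2 - 265)(x^2 - 214); the splitting field is K = Q(sqrt(265), sqrt(214)). Since 265, 214, and 56710 are all non-squares in Q, the three subfields Q(sqrt(265)), Q(sqrt(214)), Q(sqrt(56710)) are distinct degree-2 extensions, so [K:Q] = 4 (Klein four Galois group).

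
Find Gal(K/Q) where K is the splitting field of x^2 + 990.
Gal(K/Q) = Z/2Z (cyclic of order 2)

x^2 + 990 is irreducible over Q since -990 is not a rational square. The splitting field Q(sqrt(-990)) has degree 2 over Q, and its unique nontrivial automorphism is sqrt(-990) ↦ -sqrt(-990). Hence Gal(Q(sqrt(-990))/Q) = Z/2Z.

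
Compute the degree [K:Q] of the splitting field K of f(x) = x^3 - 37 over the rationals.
[K:Q] = 6

x^3 - 37 has one real root r = 37^(1/3) and two complex roots r*zeta_3, r*zeta_3^2 where zeta_3 = e^(2*pi*i/3). The splitting field is Q(r, zeta_3). [Q(r):Q] = 3 and [Q(zeta_3):Q] = 2 with gcd = 1, so [Q(r, zeta_3):Q] = 3 * 2 = 6.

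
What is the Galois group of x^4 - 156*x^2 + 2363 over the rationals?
Gal(K/Q) = V_4 (Klein four-group, Z/2Z × Z/2Z)

f factors as (x^2 - 139)(x^2 - 17), so the splitting field is K = Q(sqrt(139), sqrt(17)). The elements 139, 17, 2363 are all non-squares in Q, so sqrt(139) and sqrt(17) generate independent quadratic extensions. Thus [K:Q] = 4 and Gal(K/Q) is generated by the two order-2 automorphisms sqrt(139) ↦ -sqrt(139) and sqrt(17) ↦ -sqrt(17), giving V_4.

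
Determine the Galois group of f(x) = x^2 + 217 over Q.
Gal(K/Q) = Z/2Z (cyclic of order 2)

x^2 + 217 is irreducible over Q since -217 is not a rational square. The splitting field Q(sqrt(-217)) has degree 2 over Q, and its unique nontrivial automorphism is sqrt(-217) ↦ -sqrt(-217). Hence Gal(Q(sqrt(-217))/Q) = Z/2Z.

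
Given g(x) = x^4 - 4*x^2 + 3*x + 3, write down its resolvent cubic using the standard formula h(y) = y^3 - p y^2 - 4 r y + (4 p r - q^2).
h(y) = y^3 + 4*y^2 - 12*y - 57

Identify coefficients: p = -4, q = 3, r = 3.
Plug into h(y) = y^3 - p y^2 - 4 r y + (4 p r - q^2):
  h(y) = y^3 - (-4) y^2 - 4*(3) y + (4*(-4)*(3) - (3)^2)
       = y^3 + (4) y^2 + (-12) y + (-57).
Simplifying: h(y) = y^3 + 4*y^2 - 12*y - 57.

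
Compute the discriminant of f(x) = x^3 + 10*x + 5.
Δ = -4675

For a depressed cubic x^3 + p x + q the discriminant is Δ = -4 p^3 - 27 q^2 = -4*(10)^3 - 27*(5)^2 = -4000 - 675 = -4675.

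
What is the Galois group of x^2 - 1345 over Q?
Gal(K/Q) = Z/2Z (cyclic of order 2)

x^2 - 1345 is irreducible over Q since 1345 is not a rational square. The splitting field Q(sqrt(1345)) has degree 2 over Q, and its unique nontrivial automorphism is sqrt(1345) ↦ -sqrt(1345). Hence Gal(Q(sqrt(1345))/Q) = Z/2Z.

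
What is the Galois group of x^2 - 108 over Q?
Gal(K/Q) = Z/2Z (cyclic of order 2)

x^2 - 108 is irreducible over Q since 108 is not a rational square. The splitting field Q(sqrt(108)) has degree 2 over Q, and its unique nontrivial automorphism is sqrt(108) ↦ -sqrt(108). Hence Gal(Q(sqrt(108))/Q) = Z/2Z.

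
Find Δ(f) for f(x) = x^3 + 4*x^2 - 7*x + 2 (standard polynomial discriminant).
Δ = 528

For x^3 + a x^2 + b x + c the discriminant is Δ = 18 a b c - 4 a^3 c + a^2 b^2 - 4 b^3 - 27 c^2.
Plug a = 4, b = -7, c = 2:
  18*(4)*(-7)*(2) - 4*(4)^3*(2) + (4)^2*(-7)^2 - 4*(-7)^3 - 27*(2)^2
  = -1008 + (-512) + 784 + (1372) + (-108)
  = 528.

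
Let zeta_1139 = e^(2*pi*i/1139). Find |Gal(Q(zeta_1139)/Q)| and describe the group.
|Gal(Q(zeta_1139)/Q)| = phi(1139) = 1056; group ≅ (Z/1139Z)^* ≅ Z/16Z × Z/66Z

The n-th cyclotomic polynomial Φ_1139(x) is the minimal polynomial of zeta_1139 over Q and has degree phi(1139) = 1056. So Q(zeta_1139) is a degree-1056 Galois extension with Galois group (Z/1139Z)^*. By CRT, (Z/1139Z)^* ≅ (Z/17Z)^* × (Z/67Z)^*. Each prime-power unit group is (Z/17Z)^* ≅ Z/16Z; (Z/67Z)^* ≅ Z/66Z. Hence Gal(Q(zeta_1139)/Q) ≅ Z/16Z × Z/66Z.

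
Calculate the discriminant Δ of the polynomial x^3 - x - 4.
Δ = -428

For a depressed cubic x^3 + p x + q the discriminant is Δ = -4 p^3 - 27 q^2 = -4*(-1)^3 - 27*(-4)^2 = 4 - 432 = -428.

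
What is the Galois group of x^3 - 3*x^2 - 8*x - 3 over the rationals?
Gal(K/Q) = S_3 (symmetric group of order 6)

Compute the discriminant of x^3 + (-3)*x^2 + (-8)*x + (-3): Δ = 761. Since Δ is not a rational square, the Galois group is not contained in A_3; it must be the full S_3 (irreducibility of the cubic rules out anything smaller).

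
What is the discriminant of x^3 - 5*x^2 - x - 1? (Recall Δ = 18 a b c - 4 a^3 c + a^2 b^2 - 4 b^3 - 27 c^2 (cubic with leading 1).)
Δ = -588

For x^3 + a x^2 + b x + c the discriminant is Δ = 18 a b c - 4 a^3 c + a^2 b^2 - 4 b^3 - 27 c^2.
Plug a = -5, b = -1, c = -1:
  18*(-5)*(-1)*(-1) - 4*(-5)^3*(-1) + (-5)^2*(-1)^2 - 4*(-1)^3 - 27*(-1)^2
  = -90 + (-500) + 25 + (4) + (-27)
  = -588.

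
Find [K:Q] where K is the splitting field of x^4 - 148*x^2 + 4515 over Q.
[K:Q] = 4

f factors as (x^2 - 105)(x^2 - 43); the splitting field is K = Q(sqrt(105), sqrt(43)). Since 105, 43, and 4515 are all non-squares in Q, the three subfields Q(sqrt(105)), Q(sqrt(43)), Q(sqrt(4515)) are distinct degree-2 extensions, so [K:Q] = 4 (Klein four Galois group).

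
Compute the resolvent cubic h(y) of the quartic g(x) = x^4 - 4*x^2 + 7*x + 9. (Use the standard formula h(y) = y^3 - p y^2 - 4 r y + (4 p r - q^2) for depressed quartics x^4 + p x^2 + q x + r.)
h(y) = y^3 + 4*y^2 - 36*y - 193

Identify coefficients: p = -4, q = 7, r = 9.
Plug into h(y) = y^3 - p y^2 - 4 r y + (4 p r - q^2):
  h(y) = y^3 - (-4) y^2 - 4*(9) y + (4*(-4)*(9) - (7)^2)
       = y^3 + (4) y^2 + (-36) y + (-193).
Simplifying: h(y) = y^3 + 4*y^2 - 36*y - 193.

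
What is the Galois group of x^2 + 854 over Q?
Gal(K/Q) = Z/2Z (cyclic of order 2)

x^2 + 854 is irreducible over Q since -854 is not a rational square. The splitting field Q(sqrt(-854)) has degree 2 over Q, and its unique nontrivial automorphism is sqrt(-854) ↦ -sqrt(-854). Hence Gal(Q(sqrt(-854))/Q) = Z/2Z.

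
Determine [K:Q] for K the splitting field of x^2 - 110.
[K:Q] = 2

The polynomial x^2 - 110 is irreducible over Q since 110 is not a perfect square. Its splitting field is Q(sqrt(110)), which has degree 2 over Q.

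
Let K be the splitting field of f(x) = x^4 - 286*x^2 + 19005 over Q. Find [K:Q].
[K:Q] = 4

f factors as (x^2 - 105)(x^2 - 181); the splitting field is K = Q(sqrt(105), sqrt(181)). Since 105, 181, and 19005 are all non-squares in Q, the three subfields Q(sqrt(105)), Q(sqrt(181)), Q(sqrt(19005)) are distinct degree-2 extensions, so [K:Q] = 4 (Klein four Galois group).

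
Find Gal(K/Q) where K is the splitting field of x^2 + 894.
Gal(K/Q) = Z/2Z (cyclic of order 2)

x^2 + 894 is irreducible over Q since -894 is not a rational square. The splitting field Q(sqrt(-894)) has degree 2 over Q, and its unique nontrivial automorphism is sqrt(-894) ↦ -sqrt(-894). Hence Gal(Q(sqrt(-894))/Q) = Z/2Z.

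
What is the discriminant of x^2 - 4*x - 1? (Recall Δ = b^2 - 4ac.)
Δ = 20

For a quadratic a x^2 + b x + c the discriminant is Δ = b^2 - 4ac = (-4)^2 - 4*(1)*(-1) = 16 - (-4) = 20.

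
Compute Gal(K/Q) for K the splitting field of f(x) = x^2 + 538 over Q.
Gal(K/Q) = Z/2Z (cyclic of order 2)

x^2 + 538 is irreducible over Q since -538 is not a rational square. The splitting field Q(sqrt(-538)) has degree 2 over Q, and its unique nontrivial automorphism is sqrt(-538) ↦ -sqrt(-538). Hence Gal(Q(sqrt(-538))/Q) = Z/2Z.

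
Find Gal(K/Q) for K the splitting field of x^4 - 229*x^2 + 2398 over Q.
Gal(K/Q) = V_4 (Klein four-group, Z/2Z × Z/2Z)

f factors as (x^2 - 11)(x^2 - 218), so the splitting field is K = Q(sqrt(11), sqrt(218)). The elements 11, 218, 2398 are all non-squares in Q, so sqrt(11) and sqrt(218) generate independent quadratic extensions. Thus [K:Q] = 4 and Gal(K/Q) is generated by the two order-2 automorphisms sqrt(11) ↦ -sqrt(11) and sqrt(218) ↦ -sqrt(218), giving V_4.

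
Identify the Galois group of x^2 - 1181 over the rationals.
Gal(K/Q) = Z/2Z (cyclic of order 2)

x^2 - 1181 is irreducible over Q since 1181 is not a rational square. The splitting field Q(sqrt(1181)) has degree 2 over Q, and its unique nontrivial automorphism is sqrt(1181) ↦ -sqrt(1181). Hence Gal(Q(sqrt(1181))/Q) = Z/2Z.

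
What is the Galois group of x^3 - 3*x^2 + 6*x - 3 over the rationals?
Gal(K/Q) = S_3 (symmetric group of order 6)

Compute the discriminant of x^3 + (-3)*x^2 + (6)*x + (-3): Δ = -135. Since Δ is not a rational square, the Galois group is not contained in A_3; it must be the full S_3 (irreducibility of the cubic rules out anything smaller).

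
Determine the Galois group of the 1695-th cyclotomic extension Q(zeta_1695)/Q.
|Gal(Q(zeta_1695)/Q)| = phi(1695) = 896; group ≅ (Z/1695Z)^* ≅ Z/2Z × Z/4Z × Z/112Z

The n-th cyclotomic polynomial Φ_1695(x) is the minimal polynomial of zeta_1695 over Q and has degree phi(1695) = 896. So Q(zeta_1695) is a degree-896 Galois extension with Galois group (Z/1695Z)^*. By CRT, (Z/1695Z)^* ≅ (Z/3Z)^* × (Z/5Z)^* × (Z/113Z)^*. Each prime-power unit group is (Z/3Z)^* ≅ Z/2Z; (Z/5Z)^* ≅ Z/4Z; (Z/113Z)^* ≅ Z/112Z. Hence Gal(Q(zeta_1695)/Q) ≅ Z/2Z × Z/4Z × Z/112Z.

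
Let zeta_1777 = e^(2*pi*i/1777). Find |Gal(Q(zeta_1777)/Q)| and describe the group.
|Gal(Q(zeta_1777)/Q)| = phi(1777) = 1776; group ≅ (Z/1777Z)^* ≅ Z/1776Z

The n-th cyclotomic polynomial Φ_1777(x) is the minimal polynomial of zeta_1777 over Q and has degree phi(1777) = 1776. So Q(zeta_1777) is a degree-1776 Galois extension with Galois group (Z/1777Z)^*. (Z/1777Z)^* is cyclic since 1777 is an odd prime power (or 4). Hence Gal(Q(zeta_1777)/Q) ≅ Z/1776Z.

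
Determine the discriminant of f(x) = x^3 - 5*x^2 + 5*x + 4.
Δ = -107

For x^3 + a x^2 + b x + c the discriminant is Δ = 18 a b c - 4 a^3 c + a^2 b^2 - 4 b^3 - 27 c^2.
Plug a = -5, b = 5, c = 4:
  18*(-5)*(5)*(4) - 4*(-5)^3*(4) + (-5)^2*(5)^2 - 4*(5)^3 - 27*(4)^2
  = -1800 + (2000) + 625 + (-500) + (-432)
  = -107.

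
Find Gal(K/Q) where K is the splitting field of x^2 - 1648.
Gal(K/Q) = Z/2Z (cyclic of order 2)

x^2 - 1648 is irreducible over Q since 1648 is not a rational square. The splitting field Q(sqrt(1648)) has degree 2 over Q, and its unique nontrivial automorphism is sqrt(1648) ↦ -sqrt(1648). Hence Gal(Q(sqrt(1648))/Q) = Z/2Z.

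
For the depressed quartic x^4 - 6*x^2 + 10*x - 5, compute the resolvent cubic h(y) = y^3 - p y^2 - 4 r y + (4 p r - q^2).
h(y) = y^3 + 6*y^2 + 20*y + 20

Identify coefficients: p = -6, q = 10, r = -5.
Plug into h(y) = y^3 - p y^2 - 4 r y + (4 p r - q^2):
  h(y) = y^3 - (-6) y^2 - 4*(-5) y + (4*(-6)*(-5) - (10)^2)
       = y^3 + (6) y^2 + (20) y + (20).
Simplifying: h(y) = y^3 + 6*y^2 + 20*y + 20.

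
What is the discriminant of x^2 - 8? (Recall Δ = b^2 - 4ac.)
Δ = 32

For a quadratic a x^2 + b x + c the discriminant is Δ = b^2 - 4ac = (0)^2 - 4*(1)*(-8) = 0 - (-32) = 32.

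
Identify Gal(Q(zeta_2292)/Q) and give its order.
|Gal(Q(zeta_2292)/Q)| = phi(2292) = 760; group ≅ (Z/2292Z)^* ≅ Z/2Z × Z/2Z × Z/190Z

The n-th cyclotomic polynomial Φ_2292(x) is the minimal polynomial of zeta_2292 over Q and has degree phi(2292) = 760. So Q(zeta_2292) is a degree-760 Galois extension with Galois group (Z/2292Z)^*. By CRT, (Z/2292Z)^* ≅ (Z/4Z)^* × (Z/3Z)^* × (Z/191Z)^*. Each prime-power unit group is (Z/4Z)^* ≅ Z/2Z; (Z/3Z)^* ≅ Z/2Z; (Z/191Z)^* ≅ Z/190Z. Hence Gal(Q(zeta_2292)/Q) ≅ Z/2Z × Z/2Z × Z/190Z.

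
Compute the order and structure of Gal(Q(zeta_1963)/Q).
|Gal(Q(zeta_1963)/Q)| = phi(1963) = 1800; group ≅ (Z/1963Z)^* ≅ Z/12Z × Z/150Z

The n-th cyclotomic polynomial Φ_1963(x) is the minimal polynomial of zeta_1963 over Q and has degree phi(1963) = 1800. So Q(zeta_1963) is a degree-1800 Galois extension with Galois group (Z/1963Z)^*. By CRT, (Z/1963Z)^* ≅ (Z/13Z)^* × (Z/151Z)^*. Each prime-power unit group is (Z/13Z)^* ≅ Z/12Z; (Z/151Z)^* ≅ Z/150Z. Hence Gal(Q(zeta_1963)/Q) ≅ Z/12Z × Z/150Z.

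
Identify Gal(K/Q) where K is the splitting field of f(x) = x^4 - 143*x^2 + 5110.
Gal(K/Q) = V_4 (Klein four-group, Z/2Z × Z/2Z)

f factors as (x^2 - 70)(x^2 - 73), so the splitting field is K = Q(sqrt(70), sqrt(73)). The elements 70, 73, 5110 are all non-squares in Q, so sqrt(70) and sqrt(73) generate independent quadratic extensions. Thus [K:Q] = 4 and Gal(K/Q) is generated by the two order-2 automorphisms sqrt(70) ↦ -sqrt(70) and sqrt(73) ↦ -sqrt(73), giving V_4.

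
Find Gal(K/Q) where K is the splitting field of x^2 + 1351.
Gal(K/Q) = Z/2Z (cyclic of order 2)

x^2 + 1351 is irreducible over Q since -1351 is not a rational square. The splitting field Q(sqrt(-1351)) has degree 2 over Q, and its unique nontrivial automorphism is sqrt(-1351) ↦ -sqrt(-1351). Hence Gal(Q(sqrt(-1351))/Q) = Z/2Z.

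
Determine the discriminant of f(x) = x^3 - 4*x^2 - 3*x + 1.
Δ = 697

For x^3 + a x^2 + b x + c the discriminant is Δ = 18 a b c - 4 a^3 c + a^2 b^2 - 4 b^3 - 27 c^2.
Plug a = -4, b = -3, c = 1:
  18*(-4)*(-3)*(1) - 4*(-4)^3*(1) + (-4)^2*(-3)^2 - 4*(-3)^3 - 27*(1)^2
  = 216 + (256) + 144 + (108) + (-27)
  = 697.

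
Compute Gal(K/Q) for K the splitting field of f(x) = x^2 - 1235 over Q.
Gal(K/Q) = Z/2Z (cyclic of order 2)

x^2 - 1235 is irreducible over Q since 1235 is not a rational square. The splitting field Q(sqrt(1235)) has degree 2 over Q, and its unique nontrivial automorphism is sqrt(1235) ↦ -sqrt(1235). Hence Gal(Q(sqrt(1235))/Q) = Z/2Z.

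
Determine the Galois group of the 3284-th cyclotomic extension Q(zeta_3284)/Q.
|Gal(Q(zeta_3284)/Q)| = phi(3284) = 1640; group ≅ (Z/3284Z)^* ≅ Z/2Z × Z/820Z

The n-th cyclotomic polynomial Φ_3284(x) is the minimal polynomial of zeta_3284 over Q and has degree phi(3284) = 1640. So Q(zeta_3284) is a degree-1640 Galois extension with Galois group (Z/3284Z)^*. By CRT, (Z/3284Z)^* ≅ (Z/4Z)^* × (Z/821Z)^*. Each prime-power unit group is (Z/4Z)^* ≅ Z/2Z; (Z/821Z)^* ≅ Z/820Z. Hence Gal(Q(zeta_3284)/Q) ≅ Z/2Z × Z/820Z.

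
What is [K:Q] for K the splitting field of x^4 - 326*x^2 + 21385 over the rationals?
[K:Q] = 4

f factors as (x^2 - 235)(x^2 - 91); the splitting field is K = Q(sqrt(235), sqrt(91)). Since 235, 91, and 21385 are all non-squares in Q, the three subfields Q(sqrt(235)), Q(sqrt(91)), Q(sqrt(21385)) are distinct degree-2 extensions, so [K:Q] = 4 (Klein four Galois group).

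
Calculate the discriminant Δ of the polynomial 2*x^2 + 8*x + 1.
Δ = 56

For a quadratic a x^2 + b x + c the discriminant is Δ = b^2 - 4ac = (8)^2 - 4*(2)*(1) = 64 - (8) = 56.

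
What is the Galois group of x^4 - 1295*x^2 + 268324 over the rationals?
Gal(K/Q) = Z/2Z (cyclic of order 2)

f factors as (x^2 - 1036)(x^2 - 259), so the splitting field is K = Q(sqrt(1036), sqrt(259)). The squarefree part of 1036 is 259 and the squarefree part of 259 is also 259, so sqrt(1036) and sqrt(259) are both rational multiples of sqrt(259). Hence Q(sqrt(1036)) = Q(sqrt(259)) = Q(sqrt(259)), and the splitting field collapses to a single degree-2 extension with Galois group Z/2Z.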